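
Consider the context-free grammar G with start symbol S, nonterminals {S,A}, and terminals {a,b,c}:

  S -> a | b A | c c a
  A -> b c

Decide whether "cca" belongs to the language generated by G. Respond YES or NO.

CNF form of G:
  S -> T0 A | T1 X3 | a
  A -> T0 T1
  T0 -> b
  T1 -> c
  T2 -> a
  X3 -> T1 T2

CYK fill:
  cell(0,0) c: {T1}  orig:{}
  cell(1,1) c: {T1}  orig:{}
  cell(2,2) a: {S,T2}  orig:{S}
  cell(0,1) cc: ∅
  cell(1,2) ca: {X3}  orig:{}
  cell(0,2) cca: {S}

S ∈ T[0,2] ⇒ YES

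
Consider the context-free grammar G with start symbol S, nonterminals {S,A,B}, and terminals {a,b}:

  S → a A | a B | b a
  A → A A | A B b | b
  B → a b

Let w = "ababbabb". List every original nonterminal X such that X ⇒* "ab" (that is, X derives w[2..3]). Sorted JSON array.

Convert to CNF:
  S -> T0 T1 | T1 A | T1 B
  A -> A A | A X2 | b
  B -> T1 T0
  T0 -> b
  T1 -> a
  X2 -> B T0

CYK table (by increasing span), restricted to cells inside w[2..3]:
  cell(2,2) a: {T1}  orig:{}
  cell(3,3) b: {A,T0}  orig:{A}
  cell(2,3) ab: {B,S}

Original NTs in T[2,3] deriving "ab": ["B", "S"]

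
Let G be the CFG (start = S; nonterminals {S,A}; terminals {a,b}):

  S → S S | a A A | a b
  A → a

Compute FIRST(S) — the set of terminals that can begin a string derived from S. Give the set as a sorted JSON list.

FIRST iteration:
round 1:
  A via A→a: +{a}
  S via S→a A A: +{a}
  FIRST(S)={a}  FIRST(A)={a}
round 2: — fixpoint
  FIRST(S)={a}  FIRST(A)={a}

FIRST(S) = ["a"]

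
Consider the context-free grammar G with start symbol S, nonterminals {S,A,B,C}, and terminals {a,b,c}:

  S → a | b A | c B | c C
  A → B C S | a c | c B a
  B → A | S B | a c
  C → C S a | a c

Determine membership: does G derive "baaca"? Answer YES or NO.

Convert to CNF:
  S -> T1 B | T1 C | T2 A | a
  A -> B X3 | T0 T1 | T1 X4
  B -> B X5 | S B | T0 T1 | T1 X6
  C -> C X7 | T0 T1
  T0 -> a
  T1 -> c
  T2 -> b
  X3 -> C S
  X4 -> B T0
  X5 -> C S
  X6 -> B T0
  X7 -> S T0

CYK fill:
  [0..0]={T2}  "b"  orig:{}
  [1..1]={S,T0}  "a"  orig:{S}
  [2..2]={S,T0}  "a"  orig:{S}
  [3..3]={T1}  "c"  orig:{}
  [4..4]={S,T0}  "a"  orig:{S}
  [0..1]=∅  "ba"
  [1..2]={X7}  "aa"  orig:{}
  [2..3]={A,B,C}  "ac"
  [3..4]=∅  "ca"
  [0..2]=∅  "baa"
  [1..3]={B}  "aac"
  [2..4]={X3,X4,X5,X6}  "aca"  orig:{}
  [0..3]=∅  "baac"
  [1..4]={X4,X6}  "aaca"  orig:{}
  [0..4]=∅  "baaca"

S ∉ T[0,4] ⇒ NO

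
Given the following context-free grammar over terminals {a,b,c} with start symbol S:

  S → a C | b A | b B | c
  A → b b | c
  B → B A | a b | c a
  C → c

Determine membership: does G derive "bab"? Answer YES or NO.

CNF form of G:
  S -> T0 A | T0 B | T1 C | c
  A -> T0 T0 | c
  B -> B A | T1 T0 | T2 T1
  C -> c
  T0 -> b
  T1 -> a
  T2 -> c

CYK table (by increasing span):
  [0..0]={T0}  "b"  orig:{}
  [1..1]={T1}  "a"  orig:{}
  [2..2]={T0}  "b"  orig:{}
  [0..1]=∅  "ba"
  [1..2]={B}  "ab"
  [0..2]={S}  "bab"

S ∈ T[0,2] ⇒ YES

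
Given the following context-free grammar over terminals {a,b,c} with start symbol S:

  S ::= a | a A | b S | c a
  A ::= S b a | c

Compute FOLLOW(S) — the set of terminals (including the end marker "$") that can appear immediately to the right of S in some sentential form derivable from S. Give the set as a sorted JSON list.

Compute FIRST by fixpoint:
[1]
  A via A→c: +{c}
  S via S→a: +{a}
  S via S→b S: +{b}
  S via S→c a: +{c}
  FIRST[S]={a,b,c}  FIRST[A]={c}
[2]
  A via A→S b a: +{a,b}
  FIRST[S]={a,b,c}  FIRST[A]={a,b,c}
[3] done
  FIRST[S]={a,b,c}  FIRST[A]={a,b,c}

FOLLOW iteration:
initialize: $ ∈ FOLLOW(S)
[1]
  A→S b a: FOLLOW(S) ⊇ FIRST(b) = {b}; new: +{b}
  S→a A: FOLLOW(A) ⊇ FOLLOW(S) ⊇ {$,b}; new: +{$,b}
  FOLLOW[S]={$,b}  FOLLOW[A]={$,b}
[2] done
  FOLLOW[S]={$,b}  FOLLOW[A]={$,b}

FOLLOW(S) = ["$", "b"]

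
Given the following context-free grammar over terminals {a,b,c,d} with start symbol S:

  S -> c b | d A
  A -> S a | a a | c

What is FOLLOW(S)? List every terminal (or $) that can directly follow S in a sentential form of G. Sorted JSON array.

FIRST sets, iterate to fixpoint:
pass 1:
  A via A→a a: +{a}
  A via A→c: +{c}
  S via S→c b: +{c}
  S via S→d A: +{d}
  FIRST(S)={c,d}  FIRST(A)={a,c}
pass 2:
  A via A→S a: +{d}
  FIRST(S)={c,d}  FIRST(A)={a,c,d}
pass 3: (no change)
  FIRST(S)={c,d}  FIRST(A)={a,c,d}

Compute FOLLOW by fixpoint:
FOLLOW(S) := {$}
round 1:
  A→S a: FOLLOW(S) ⊇ FIRST(a) = {a}; new: +{a}
  S→d A: FOLLOW(A) ⊇ FOLLOW(S) ⊇ {$,a}; new: +{$,a}
  S: {$,a}  A: {$,a}
round 2: (no change)
  S: {$,a}  A: {$,a}

FOLLOW(S) = ["$", "a"]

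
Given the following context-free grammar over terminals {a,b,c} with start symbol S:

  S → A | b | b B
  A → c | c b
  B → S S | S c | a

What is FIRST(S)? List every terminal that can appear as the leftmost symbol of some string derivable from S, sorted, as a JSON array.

Compute FIRST by fixpoint:
[1]
  A via A→c: +{c}
  B via B→a: +{a}
  S via S→A: +{c}
  S via S→b: +{b}
  FIRST(S)={b,c}  FIRST(A)={c}  FIRST(B)={a}
[2]
  B via B→S S: +{b,c}
  FIRST(S)={b,c}  FIRST(A)={c}  FIRST(B)={a,b,c}
[3] (stable)
  FIRST(S)={b,c}  FIRST(A)={c}  FIRST(B)={a,b,c}

FIRST(S) = ["b", "c"]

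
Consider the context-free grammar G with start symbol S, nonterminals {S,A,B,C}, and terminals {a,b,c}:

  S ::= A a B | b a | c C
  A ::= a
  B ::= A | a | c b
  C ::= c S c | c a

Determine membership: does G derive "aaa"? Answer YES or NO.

Convert to CNF:
  S -> A X4 | T0 C | T1 T2
  A -> a
  B -> T0 T1 | a
  C -> T0 T2 | T0 X3
  T0 -> c
  T1 -> b
  T2 -> a
  X3 -> S T0
  X4 -> T2 B

CYK table (by increasing span):
  [0..0]={A,B,T2}  "a"  orig:{A,B}
  [1..1]={A,B,T2}  "a"  orig:{A,B}
  [2..2]={A,B,T2}  "a"  orig:{A,B}
  [0..1]={X4}  "aa"  orig:{}
  [1..2]={X4}  "aa"  orig:{}
  [0..2]={S}  "aaa"

S ∈ T[0,2] ⇒ YES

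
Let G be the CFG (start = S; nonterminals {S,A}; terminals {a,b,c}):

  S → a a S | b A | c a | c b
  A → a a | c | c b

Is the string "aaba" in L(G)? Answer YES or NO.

CNF form of G:
  S -> T0 X3 | T1 T0 | T1 T2 | T2 A
  A -> T0 T0 | T1 T2 | c
  T0 -> a
  T1 -> c
  T2 -> b
  X3 -> T0 S

Fill CYK table bottom-up:
  [0..0]={T0}  "a"  orig:{}
  [1..1]={T0}  "a"  orig:{}
  [2..2]={T2}  "b"  orig:{}
  [3..3]={T0}  "a"  orig:{}
  [0..1]={A}  "aa"
  [1..2]=∅  "ab"
  [2..3]=∅  "ba"
  [0..2]=∅  "aab"
  [1..3]=∅  "aba"
  [0..3]=∅  "aaba"

S ∉ T[0,3] ⇒ NO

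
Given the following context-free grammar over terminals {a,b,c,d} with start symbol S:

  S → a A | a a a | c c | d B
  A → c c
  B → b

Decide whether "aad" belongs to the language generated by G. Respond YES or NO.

CNF form of G:
  S -> T0 T0 | T1 A | T1 X3 | T2 B
  A -> T0 T0
  B -> b
  T0 -> c
  T1 -> a
  T2 -> d
  X3 -> T1 T1

CYK fill:
  T[0,0] 'a' = {T1}  orig:{}
  T[1,1] 'a' = {T1}  orig:{}
  T[2,2] 'd' = {T2}  orig:{}
  T[0,1] 'aa' = {X3}  orig:{}
  T[1,2] 'ad' = ∅
  T[0,2] 'aad' = ∅

S ∉ T[0,2] ⇒ NO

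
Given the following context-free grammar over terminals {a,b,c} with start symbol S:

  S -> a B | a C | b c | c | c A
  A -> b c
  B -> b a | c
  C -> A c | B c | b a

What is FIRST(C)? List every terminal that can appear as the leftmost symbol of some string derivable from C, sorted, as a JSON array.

Compute FIRST by fixpoint:
iter 1:
  A via A→b c: +{b}
  B via B→b a: +{b}
  B via B→c: +{c}
  C via C→A c: +{b}
  C via C→B c: +{c}
  S via S→a B: +{a}
  S via S→b c: +{b}
  S via S→c: +{c}
  FIRST[S]={a,b,c}  FIRST[A]={b}  FIRST[B]={b,c}  FIRST[C]={b,c}
iter 2: — fixpoint
  FIRST[S]={a,b,c}  FIRST[A]={b}  FIRST[B]={b,c}  FIRST[C]={b,c}

FIRST(C) = ["b", "c"]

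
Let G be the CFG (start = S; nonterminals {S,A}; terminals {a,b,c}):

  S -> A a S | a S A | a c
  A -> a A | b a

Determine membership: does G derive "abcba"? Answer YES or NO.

CNF form of G:
  S -> A X3 | T0 T2 | T0 X4
  A -> T0 A | T1 T0
  T0 -> a
  T1 -> b
  T2 -> c
  X3 -> T0 S
  X4 -> S A

CYK table (by increasing span):
  T[0,0] 'a' = {T0}  orig:{}
  T[1,1] 'b' = {T1}  orig:{}
  T[2,2] 'c' = {T2}  orig:{}
  T[3,3] 'b' = {T1}  orig:{}
  T[4,4] 'a' = {T0}  orig:{}
  T[0,1] 'ab' = ∅
  T[1,2] 'bc' = ∅
  T[2,3] 'cb' = ∅
  T[3,4] 'ba' = {A}
  T[0,2] 'abc' = ∅
  T[1,3] 'bcb' = ∅
  T[2,4] 'cba' = ∅
  T[0,3] 'abcb' = ∅
  T[1,4] 'bcba' = ∅
  T[0,4] 'abcba' = ∅

S ∉ T[0,4] ⇒ NO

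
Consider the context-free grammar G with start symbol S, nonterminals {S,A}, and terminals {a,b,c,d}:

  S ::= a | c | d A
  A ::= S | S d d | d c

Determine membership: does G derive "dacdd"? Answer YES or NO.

Convert to CNF:
  S -> T0 A | a | c
  A -> S X2 | T0 A | T0 T1 | a | c
  T0 -> d
  T1 -> c
  X2 -> T0 T0

Fill CYK table bottom-up:
  cell(0,0) d: {T0}  orig:{}
  cell(1,1) a: {A,S}
  cell(2,2) c: {A,S,T1}  orig:{A,S}
  cell(3,3) d: {T0}  orig:{}
  cell(4,4) d: {T0}  orig:{}
  cell(0,1) da: {A,S}
  cell(1,2) ac: ∅
  cell(2,3) cd: ∅
  cell(3,4) dd: {X2}  orig:{}
  cell(0,2) dac: ∅
  cell(1,3) acd: ∅
  cell(2,4) cdd: {A}
  cell(0,3) dacd: ∅
  cell(1,4) acdd: ∅
  cell(0,4) dacdd: ∅

S ∉ T[0,4] ⇒ NO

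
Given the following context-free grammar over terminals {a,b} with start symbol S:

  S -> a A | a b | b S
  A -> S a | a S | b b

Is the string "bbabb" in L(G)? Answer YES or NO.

CNF form of G:
  S -> T0 A | T0 T1 | T1 S
  A -> S T0 | T0 S | T1 T1
  T0 -> a
  T1 -> b

Fill CYK table bottom-up:
  T[0,0] 'b' = {T1}  orig:{}
  T[1,1] 'b' = {T1}  orig:{}
  T[2,2] 'a' = {T0}  orig:{}
  T[3,3] 'b' = {T1}  orig:{}
  T[4,4] 'b' = {T1}  orig:{}
  T[0,1] 'bb' = {A}
  T[1,2] 'ba' = ∅
  T[2,3] 'ab' = {S}
  T[3,4] 'bb' = {A}
  T[0,2] 'bba' = ∅
  T[1,3] 'bab' = {S}
  T[2,4] 'abb' = {S}
  T[0,3] 'bbab' = {S}
  T[1,4] 'babb' = {S}
  T[0,4] 'bbabb' = {S}

S ∈ T[0,4] ⇒ YES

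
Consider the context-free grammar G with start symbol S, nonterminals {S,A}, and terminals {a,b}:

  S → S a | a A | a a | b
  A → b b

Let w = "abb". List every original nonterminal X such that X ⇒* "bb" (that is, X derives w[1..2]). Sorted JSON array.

Convert to CNF:
  S -> S T1 | T1 A | T1 T1 | b
  A -> T0 T0
  T0 -> b
  T1 -> a

Fill CYK table bottom-up, restricted to cells inside w[1..2]:
  cell(1,1) b: {S,T0}  orig:{S}
  cell(2,2) b: {S,T0}  orig:{S}
  cell(1,2) bb: {A}

Original NTs in T[1,2] deriving "bb": ["A"]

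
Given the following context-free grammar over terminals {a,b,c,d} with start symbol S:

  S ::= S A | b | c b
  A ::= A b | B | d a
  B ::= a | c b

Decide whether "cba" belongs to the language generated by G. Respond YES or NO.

Convert to CNF:
  S -> S A | T1 T0 | b
  A -> A T0 | T1 T0 | T2 T3 | a
  B -> T1 T0 | a
  T0 -> b
  T1 -> c
  T2 -> d
  T3 -> a

CYK fill:
  cell(0,0) c: {T1}  orig:{}
  cell(1,1) b: {S,T0}  orig:{S}
  cell(2,2) a: {A,B,T3}  orig:{A,B}
  cell(0,1) cb: {A,B,S}
  cell(1,2) ba: {S}
  cell(0,2) cba: {S}

S ∈ T[0,2] ⇒ YES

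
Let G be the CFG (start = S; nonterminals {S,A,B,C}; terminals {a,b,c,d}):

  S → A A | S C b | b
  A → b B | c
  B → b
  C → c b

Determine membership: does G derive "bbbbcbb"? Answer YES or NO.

Convert to CNF:
  S -> A A | S X2 | b
  A -> T0 B | c
  B -> b
  C -> T1 T0
  T0 -> b
  T1 -> c
  X2 -> C T0

CYK table (by increasing span):
  cell(0,0) b: {B,S,T0}  orig:{B,S}
  cell(1,1) b: {B,S,T0}  orig:{B,S}
  cell(2,2) b: {B,S,T0}  orig:{B,S}
  cell(3,3) b: {B,S,T0}  orig:{B,S}
  cell(4,4) c: {A,T1}  orig:{A}
  cell(5,5) b: {B,S,T0}  orig:{B,S}
  cell(6,6) b: {B,S,T0}  orig:{B,S}
  cell(0,1) bb: {A}
  cell(1,2) bb: {A}
  cell(2,3) bb: {A}
  cell(3,4) bc: ∅
  cell(4,5) cb: {C}
  cell(5,6) bb: {A}
  cell(0,2) bbb: ∅
  cell(1,3) bbb: ∅
  cell(2,4) bbc: {S}
  cell(3,5) bcb: ∅
  cell(4,6) cbb: {S,X2}  orig:{S}
  cell(0,3) bbbb: {S}
  cell(1,4) bbbc: ∅
  cell(2,5) bbcb: ∅
  cell(3,6) bcbb: {S}
  cell(0,4) bbbbc: ∅
  cell(1,5) bbbcb: ∅
  cell(2,6) bbcbb: ∅
  cell(0,5) bbbbcb: ∅
  cell(1,6) bbbcbb: ∅
  cell(0,6) bbbbcbb: {S}

S ∈ T[0,6] ⇒ YES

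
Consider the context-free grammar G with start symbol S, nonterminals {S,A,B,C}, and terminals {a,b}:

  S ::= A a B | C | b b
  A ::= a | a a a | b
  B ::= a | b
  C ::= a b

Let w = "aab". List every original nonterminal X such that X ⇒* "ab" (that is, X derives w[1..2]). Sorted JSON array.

CNF form of G:
  S -> A X3 | T0 T1 | T1 T1
  A -> T0 X2 | a | b
  B -> a | b
  C -> T0 T1
  T0 -> a
  T1 -> b
  X2 -> T0 T0
  X3 -> T0 B

CYK table (by increasing span) (cells [i..j] with 1 ≤ i ≤ j ≤ 2 only):
  [1..1]={A,B,T0}  "a"  orig:{A,B}
  [2..2]={A,B,T1}  "b"  orig:{A,B}
  [1..2]={C,S,X3}  "ab"  orig:{C,S}

Original NTs in T[1,2] deriving "ab": ["C", "S"]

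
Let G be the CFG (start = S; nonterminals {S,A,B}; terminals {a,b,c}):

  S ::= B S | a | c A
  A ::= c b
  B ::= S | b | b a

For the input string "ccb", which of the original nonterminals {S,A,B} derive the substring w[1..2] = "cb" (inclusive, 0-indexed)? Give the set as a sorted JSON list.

CNF form of G:
  S -> B S | T0 A | a
  A -> T0 T1
  B -> B S | T0 A | T1 T2 | a | b
  T0 -> c
  T1 -> b
  T2 -> a

Fill CYK table bottom-up — only the sub-triangle for w[1..2]:
  [1..1]={T0}  "c"  orig:{}
  [2..2]={B,T1}  "b"  orig:{B}
  [1..2]={A}  "cb"

Original NTs in T[1,2] deriving "cb": ["A"]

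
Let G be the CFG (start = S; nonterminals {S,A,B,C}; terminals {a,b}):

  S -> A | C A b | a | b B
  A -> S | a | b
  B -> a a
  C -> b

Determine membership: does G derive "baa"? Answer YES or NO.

Convert to CNF:
  S -> C X3 | T0 B | a | b
  A -> C X2 | T0 B | a | b
  B -> T1 T1
  C -> b
  T0 -> b
  T1 -> a
  X2 -> A T0
  X3 -> A T0

CYK table (by increasing span):
  T[0,0] 'b' = {A,C,S,T0}  orig:{A,C,S}
  T[1,1] 'a' = {A,S,T1}  orig:{A,S}
  T[2,2] 'a' = {A,S,T1}  orig:{A,S}
  T[0,1] 'ba' = ∅
  T[1,2] 'aa' = {B}
  T[0,2] 'baa' = {A,S}

S ∈ T[0,2] ⇒ YES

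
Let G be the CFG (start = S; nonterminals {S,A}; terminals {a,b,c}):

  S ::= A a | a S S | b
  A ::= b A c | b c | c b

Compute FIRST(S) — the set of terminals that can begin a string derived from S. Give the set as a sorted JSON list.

FIRST sets, iterate to fixpoint:
pass 1:
  A via A→b A c: +{b}
  A via A→c b: +{c}
  S via S→A a: +{b,c}
  S via S→a S S: +{a}
  FIRST(S)={a,b,c}  FIRST(A)={b,c}
pass 2: (stable)
  FIRST(S)={a,b,c}  FIRST(A)={b,c}

FIRST(S) = ["a", "b", "c"]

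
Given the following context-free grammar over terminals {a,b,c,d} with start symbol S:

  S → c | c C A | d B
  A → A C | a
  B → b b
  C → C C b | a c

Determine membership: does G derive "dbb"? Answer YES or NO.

Convert to CNF:
  S -> T2 X5 | T3 B | c
  A -> A C | a
  B -> T0 T0
  C -> C X4 | T1 T2
  T0 -> b
  T1 -> a
  T2 -> c
  T3 -> d
  X4 -> C T0
  X5 -> C A

Fill CYK table bottom-up:
  cell(0,0) d: {T3}  orig:{}
  cell(1,1) b: {T0}  orig:{}
  cell(2,2) b: {T0}  orig:{}
  cell(0,1) db: ∅
  cell(1,2) bb: {B}
  cell(0,2) dbb: {S}

S ∈ T[0,2] ⇒ YES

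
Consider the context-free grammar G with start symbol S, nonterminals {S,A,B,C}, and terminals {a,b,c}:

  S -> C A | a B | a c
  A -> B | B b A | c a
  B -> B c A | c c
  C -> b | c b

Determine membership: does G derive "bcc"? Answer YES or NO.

CNF form of G:
  S -> C A | T2 B | T2 T1
  A -> B X3 | B X4 | T1 T1 | T1 T2
  B -> B X5 | T1 T1
  C -> T1 T0 | b
  T0 -> b
  T1 -> c
  T2 -> a
  X3 -> T0 A
  X4 -> T1 A
  X5 -> T1 A

Fill CYK table bottom-up:
  cell(0,0) b: {C,T0}  orig:{C}
  cell(1,1) c: {T1}  orig:{}
  cell(2,2) c: {T1}  orig:{}
  cell(0,1) bc: ∅
  cell(1,2) cc: {A,B}
  cell(0,2) bcc: {S,X3}  orig:{S}

S ∈ T[0,2] ⇒ YES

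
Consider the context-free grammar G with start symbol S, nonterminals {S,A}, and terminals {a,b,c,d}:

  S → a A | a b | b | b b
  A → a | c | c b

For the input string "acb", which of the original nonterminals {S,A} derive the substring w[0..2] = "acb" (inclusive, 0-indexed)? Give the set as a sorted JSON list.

CNF form of G:
  S -> T1 T1 | T2 A | T2 T1 | b
  A -> T0 T1 | a | c
  T0 -> c
  T1 -> b
  T2 -> a

CYK fill (cells [i..j] with 0 ≤ i ≤ j ≤ 2 only):
  [0..0]={A,T2}  "a"  orig:{A}
  [1..1]={A,T0}  "c"  orig:{A}
  [2..2]={S,T1}  "b"  orig:{S}
  [0..1]={S}  "ac"
  [1..2]={A}  "cb"
  [0..2]={S}  "acb"

Original NTs in T[0,2] deriving "acb": ["S"]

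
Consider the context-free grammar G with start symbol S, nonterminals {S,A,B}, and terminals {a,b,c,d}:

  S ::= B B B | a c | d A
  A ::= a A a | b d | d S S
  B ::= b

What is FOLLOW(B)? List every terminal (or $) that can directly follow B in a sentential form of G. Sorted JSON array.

Compute FIRST by fixpoint:
iter 1:
  A via A→a A a: +{a}
  A via A→b d: +{b}
  A via A→d S S: +{d}
  B via B→b: +{b}
  S via S→B B B: +{b}
  S via S→a c: +{a}
  S via S→d A: +{d}
  S: {a,b,d}  A: {a,b,d}  B: {b}
iter 2: — fixpoint
  S: {a,b,d}  A: {a,b,d}  B: {b}

FOLLOW sets:
initialize: $ ∈ FOLLOW(S)
pass 1:
  A→a A a: FOLLOW(A) ⊇ FIRST(a) = {a}; new: +{a}
  A→d S S: FOLLOW(S) ⊇ FIRST(S) = {a,b,d}; new: +{a,b,d}
  S→B B B: FOLLOW(B) ⊇ FIRST(B) = {b}; new: +{b}
  S→B B B: FOLLOW(B) ⊇ FOLLOW(S) ⊇ {$,a,b,d}; new: +{$,a,d}
  S→d A: FOLLOW(A) ⊇ FOLLOW(S) ⊇ {$,a,b,d}; new: +{$,b,d}
  S: {$,a,b,d}  A: {$,a,b,d}  B: {$,a,b,d}
pass 2: (stable)
  S: {$,a,b,d}  A: {$,a,b,d}  B: {$,a,b,d}

FOLLOW(B) = ["$", "a", "b", "d"]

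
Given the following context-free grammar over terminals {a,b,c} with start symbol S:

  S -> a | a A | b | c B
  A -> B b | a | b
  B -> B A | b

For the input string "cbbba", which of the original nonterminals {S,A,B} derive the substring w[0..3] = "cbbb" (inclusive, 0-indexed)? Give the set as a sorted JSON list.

Convert to CNF:
  S -> T1 A | T2 B | a | b
  A -> B T0 | a | b
  B -> B A | b
  T0 -> b
  T1 -> a
  T2 -> c

CYK fill — only the sub-triangle for w[0..3]:
  cell(0,0) c: {T2}  orig:{}
  cell(1,1) b: {A,B,S,T0}  orig:{A,B,S}
  cell(2,2) b: {A,B,S,T0}  orig:{A,B,S}
  cell(3,3) b: {A,B,S,T0}  orig:{A,B,S}
  cell(0,1) cb: {S}
  cell(1,2) bb: {A,B}
  cell(2,3) bb: {A,B}
  cell(0,2) cbb: {S}
  cell(1,3) bbb: {A,B}
  cell(0,3) cbbb: {S}

Original NTs in T[0,3] deriving "cbbb": ["S"]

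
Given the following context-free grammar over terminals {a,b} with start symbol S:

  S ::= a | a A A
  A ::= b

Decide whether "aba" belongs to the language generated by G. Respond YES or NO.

Convert to CNF:
  S -> T0 X1 | a
  A -> b
  T0 -> a
  X1 -> A A

CYK table (by increasing span):
  [0..0]={S,T0}  "a"  orig:{S}
  [1..1]={A}  "b"
  [2..2]={S,T0}  "a"  orig:{S}
  [0..1]=∅  "ab"
  [1..2]=∅  "ba"
  [0..2]=∅  "aba"

S ∉ T[0,2] ⇒ NO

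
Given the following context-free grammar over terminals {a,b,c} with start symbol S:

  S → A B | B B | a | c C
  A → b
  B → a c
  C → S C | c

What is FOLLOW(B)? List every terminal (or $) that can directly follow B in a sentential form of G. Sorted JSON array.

FIRST iteration:
iter 1:
  A via A→b: +{b}
  B via B→a c: +{a}
  C via C→c: +{c}
  S via S→A B: +{b}
  S via S→B B: +{a}
  S via S→c C: +{c}
  FIRST(S)={a,b,c}  FIRST(A)={b}  FIRST(B)={a}  FIRST(C)={c}
iter 2:
  C via C→S C: +{a,b}
  FIRST(S)={a,b,c}  FIRST(A)={b}  FIRST(B)={a}  FIRST(C)={a,b,c}
iter 3: — fixpoint
  FIRST(S)={a,b,c}  FIRST(A)={b}  FIRST(B)={a}  FIRST(C)={a,b,c}

Compute FOLLOW by fixpoint:
FOLLOW(S) := {$}
pass 1:
  C→S C: FOLLOW(S) ⊇ FIRST(C) = {a,b,c}; new: +{a,b,c}
  S→A B: FOLLOW(A) ⊇ FIRST(B) = {a}; new: +{a}
  S→A B: FOLLOW(B) ⊇ FOLLOW(S) ⊇ {$,a,b,c}; new: +{$,a,b,c}
  S→c C: FOLLOW(C) ⊇ FOLLOW(S) ⊇ {$,a,b,c}; new: +{$,a,b,c}
  FOLLOW[S]={$,a,b,c}  FOLLOW[A]={a}  FOLLOW[B]={$,a,b,c}  FOLLOW[C]={$,a,b,c}
pass 2: (no change)
  FOLLOW[S]={$,a,b,c}  FOLLOW[A]={a}  FOLLOW[B]={$,a,b,c}  FOLLOW[C]={$,a,b,c}

FOLLOW(B) = ["$", "a", "b", "c"]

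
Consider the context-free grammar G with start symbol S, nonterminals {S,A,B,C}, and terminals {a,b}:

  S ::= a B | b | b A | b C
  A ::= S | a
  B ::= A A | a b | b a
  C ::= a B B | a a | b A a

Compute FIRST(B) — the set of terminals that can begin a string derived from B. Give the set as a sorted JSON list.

FIRST sets, iterate to fixpoint:
round 1:
  A via A→a: +{a}
  B via B→A A: +{a}
  B via B→b a: +{b}
  C via C→a B B: +{a}
  C via C→b A a: +{b}
  S via S→a B: +{a}
  S via S→b: +{b}
  S: {a,b}  A: {a}  B: {a,b}  C: {a,b}
round 2:
  A via A→S: +{b}
  S: {a,b}  A: {a,b}  B: {a,b}  C: {a,b}
round 3: (stable)
  S: {a,b}  A: {a,b}  B: {a,b}  C: {a,b}

FIRST(B) = ["a", "b"]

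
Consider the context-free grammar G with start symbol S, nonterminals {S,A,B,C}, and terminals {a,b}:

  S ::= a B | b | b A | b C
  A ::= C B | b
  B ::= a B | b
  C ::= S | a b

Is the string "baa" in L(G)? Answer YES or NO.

CNF form of G:
  S -> T0 B | T1 A | T1 C | b
  A -> C B | b
  B -> T0 B | b
  C -> T0 B | T0 T1 | T1 A | T1 C | b
  T0 -> a
  T1 -> b

Fill CYK table bottom-up:
  cell(0,0) b: {A,B,C,S,T1}  orig:{A,B,C,S}
  cell(1,1) a: {T0}  orig:{}
  cell(2,2) a: {T0}  orig:{}
  cell(0,1) ba: ∅
  cell(1,2) aa: ∅
  cell(0,2) baa: ∅

S ∉ T[0,2] ⇒ NO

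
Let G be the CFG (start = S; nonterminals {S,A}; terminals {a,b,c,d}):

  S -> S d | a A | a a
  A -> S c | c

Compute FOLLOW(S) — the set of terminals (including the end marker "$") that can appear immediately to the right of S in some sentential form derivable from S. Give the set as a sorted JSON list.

FIRST iteration:
iter 1:
  A via A→c: +{c}
  S via S→a A: +{a}
  S: {a}  A: {c}
iter 2:
  A via A→S c: +{a}
  S: {a}  A: {a,c}
iter 3: — fixpoint
  S: {a}  A: {a,c}

FOLLOW sets:
seed FOLLOW(S) with $
iter 1:
  A→S c: FOLLOW(S) ⊇ FIRST(c) = {c}; new: +{c}
  S→S d: FOLLOW(S) ⊇ FIRST(d) = {d}; new: +{d}
  S→a A: FOLLOW(A) ⊇ FOLLOW(S) ⊇ {$,c,d}; new: +{$,c,d}
  FOLLOW(S)={$,c,d}  FOLLOW(A)={$,c,d}
iter 2: (no change)
  FOLLOW(S)={$,c,d}  FOLLOW(A)={$,c,d}

FOLLOW(S) = ["$", "c", "d"]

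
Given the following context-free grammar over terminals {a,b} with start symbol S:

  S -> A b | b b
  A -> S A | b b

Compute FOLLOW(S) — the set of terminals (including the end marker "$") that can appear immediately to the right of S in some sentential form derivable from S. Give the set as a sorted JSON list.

Compute FIRST by fixpoint:
iter 1:
  A via A→b b: +{b}
  S via S→A b: +{b}
  FIRST[S]={b}  FIRST[A]={b}
iter 2: done
  FIRST[S]={b}  FIRST[A]={b}

Compute FOLLOW by fixpoint:
seed FOLLOW(S) with $
iter 1:
  A→S A: FOLLOW(S) ⊇ FIRST(A) = {b}; new: +{b}
  S→A b: FOLLOW(A) ⊇ FIRST(b) = {b}; new: +{b}
  S: {$,b}  A: {b}
iter 2: (stable)
  S: {$,b}  A: {b}

FOLLOW(S) = ["$", "b"]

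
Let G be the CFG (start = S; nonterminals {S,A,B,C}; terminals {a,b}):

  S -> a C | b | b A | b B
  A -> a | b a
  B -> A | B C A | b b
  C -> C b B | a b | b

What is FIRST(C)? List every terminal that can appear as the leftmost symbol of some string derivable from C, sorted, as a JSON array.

FIRST sets, iterate to fixpoint:
iter 1:
  A via A→a: +{a}
  A via A→b a: +{b}
  B via B→A: +{a,b}
  C via C→a b: +{a}
  C via C→b: +{b}
  S via S→a C: +{a}
  S via S→b: +{b}
  S: {a,b}  A: {a,b}  B: {a,b}  C: {a,b}
iter 2: (no change)
  S: {a,b}  A: {a,b}  B: {a,b}  C: {a,b}

FIRST(C) = ["a", "b"]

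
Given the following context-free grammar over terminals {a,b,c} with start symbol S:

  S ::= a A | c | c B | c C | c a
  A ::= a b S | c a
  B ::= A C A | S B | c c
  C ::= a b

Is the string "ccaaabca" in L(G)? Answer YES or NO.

CNF form of G:
  S -> T0 A | T2 B | T2 C | T2 T0 | c
  A -> T0 X3 | T2 T0
  B -> A X4 | S B | T2 T2
  C -> T0 T1
  T0 -> a
  T1 -> b
  T2 -> c
  X3 -> T1 S
  X4 -> C A

CYK fill:
  T[0,0] 'c' = {S,T2}  orig:{S}
  T[1,1] 'c' = {S,T2}  orig:{S}
  T[2,2] 'a' = {T0}  orig:{}
  T[3,3] 'a' = {T0}  orig:{}
  T[4,4] 'a' = {T0}  orig:{}
  T[5,5] 'b' = {T1}  orig:{}
  T[6,6] 'c' = {S,T2}  orig:{S}
  T[7,7] 'a' = {T0}  orig:{}
  T[0,1] 'cc' = {B}
  T[1,2] 'ca' = {A,S}
  T[2,3] 'aa' = ∅
  T[3,4] 'aa' = ∅
  T[4,5] 'ab' = {C}
  T[5,6] 'bc' = {X3}  orig:{}
  T[6,7] 'ca' = {A,S}
  T[0,2] 'cca' = ∅
  T[1,3] 'caa' = ∅
  T[2,4] 'aaa' = ∅
  T[3,5] 'aab' = ∅
  T[4,6] 'abc' = {A}
  T[5,7] 'bca' = {X3}  orig:{}
  T[0,3] 'ccaa' = ∅
  T[1,4] 'caaa' = ∅
  T[2,5] 'aaab' = ∅
  T[3,6] 'aabc' = {S}
  T[4,7] 'abca' = {A,X4}  orig:{A}
  T[0,4] 'ccaaa' = ∅
  T[1,5] 'caaab' = ∅
  T[2,6] 'aaabc' = ∅
  T[3,7] 'aabca' = {S}
  T[0,5] 'ccaaab' = ∅
  T[1,6] 'caaabc' = ∅
  T[2,7] 'aaabca' = ∅
  T[0,6] 'ccaaabc' = ∅
  T[1,7] 'caaabca' = ∅
  T[0,7] 'ccaaabca' = ∅

S ∉ T[0,7] ⇒ NO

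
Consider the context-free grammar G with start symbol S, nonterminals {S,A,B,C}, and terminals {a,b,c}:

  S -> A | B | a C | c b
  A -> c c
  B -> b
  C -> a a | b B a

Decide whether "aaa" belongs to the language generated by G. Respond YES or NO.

CNF form of G:
  S -> T0 T0 | T0 T2 | T1 C | b
  A -> T0 T0
  B -> b
  C -> T1 T1 | T2 X3
  T0 -> c
  T1 -> a
  T2 -> b
  X3 -> B T1

CYK table (by increasing span):
  T[0,0] 'a' = {T1}  orig:{}
  T[1,1] 'a' = {T1}  orig:{}
  T[2,2] 'a' = {T1}  orig:{}
  T[0,1] 'aa' = {C}
  T[1,2] 'aa' = {C}
  T[0,2] 'aaa' = {S}

S ∈ T[0,2] ⇒ YES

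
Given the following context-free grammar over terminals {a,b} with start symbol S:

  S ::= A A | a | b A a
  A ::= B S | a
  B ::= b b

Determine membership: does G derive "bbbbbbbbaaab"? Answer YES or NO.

CNF form of G:
  S -> A A | T0 X2 | a
  A -> B S | a
  B -> T0 T0
  T0 -> b
  T1 -> a
  X2 -> A T1

Fill CYK table bottom-up:
  [0..0]={T0}  "b"  orig:{}
  [1..1]={T0}  "b"  orig:{}
  [2..2]={T0}  "b"  orig:{}
  [3..3]={T0}  "b"  orig:{}
  [4..4]={T0}  "b"  orig:{}
  [5..5]={T0}  "b"  orig:{}
  [6..6]={T0}  "b"  orig:{}
  [7..7]={T0}  "b"  orig:{}
  [8..8]={A,S,T1}  "a"  orig:{A,S}
  [9..9]={A,S,T1}  "a"  orig:{A,S}
  [10..10]={A,S,T1}  "a"  orig:{A,S}
  [11..11]={T0}  "b"  orig:{}
  [0..1]={B}  "bb"
  [1..2]={B}  "bb"
  [2..3]={B}  "bb"
  [3..4]={B}  "bb"
  [4..5]={B}  "bb"
  [5..6]={B}  "bb"
  [6..7]={B}  "bb"
  [7..8]=∅  "ba"
  [8..9]={S,X2}  "aa"  orig:{S}
  [9..10]={S,X2}  "aa"  orig:{S}
  [10..11]=∅  "ab"
  [0..2]=∅  "bbb"
  [1..3]=∅  "bbb"
  [2..4]=∅  "bbb"
  [3..5]=∅  "bbb"
  [4..6]=∅  "bbb"
  [5..7]=∅  "bbb"
  [6..8]={A}  "bba"
  [7..9]={S}  "baa"
  [8..10]=∅  "aaa"
  [9..11]=∅  "aab"
  [0..3]=∅  "bbbb"
  [1..4]=∅  "bbbb"
  [2..5]=∅  "bbbb"
  [3..6]=∅  "bbbb"
  [4..7]=∅  "bbbb"
  [5..8]=∅  "bbba"
  [6..9]={A,S,X2}  "bbaa"  orig:{A,S}
  [7..10]=∅  "baaa"
  [8..11]=∅  "aaab"
  [0..4]=∅  "bbbbb"
  [1..5]=∅  "bbbbb"
  [2..6]=∅  "bbbbb"
  [3..7]=∅  "bbbbb"
  [4..8]=∅  "bbbba"
  [5..9]={A,S}  "bbbaa"
  [6..10]={S,X2}  "bbaaa"  orig:{S}
  [7..11]=∅  "baaab"
  [0..5]=∅  "bbbbbb"
  [1..6]=∅  "bbbbbb"
  [2..7]=∅  "bbbbbb"
  [3..8]=∅  "bbbbba"
  [4..9]={A}  "bbbbaa"
  [5..10]={S,X2}  "bbbaaa"  orig:{S}
  [6..11]=∅  "bbaaab"
  [0..6]=∅  "bbbbbbb"
  [1..7]=∅  "bbbbbbb"
  [2..8]=∅  "bbbbbba"
  [3..9]={A}  "bbbbbaa"
  [4..10]={A,S,X2}  "bbbbaaa"  orig:{A,S}
  [5..11]=∅  "bbbaaab"
  [0..7]=∅  "bbbbbbbb"
  [1..8]=∅  "bbbbbbba"
  [2..9]=∅  "bbbbbbaa"
  [3..10]={A,S,X2}  "bbbbbaaa"  orig:{A,S}
  [4..11]=∅  "bbbbaaab"
  [0..8]=∅  "bbbbbbbba"
  [1..9]=∅  "bbbbbbbaa"
  [2..10]={A,S}  "bbbbbbaaa"
  [3..11]=∅  "bbbbbaaab"
  [0..9]=∅  "bbbbbbbbaa"
  [1..10]={A}  "bbbbbbbaaa"
  [2..11]=∅  "bbbbbbaaab"
  [0..10]={A}  "bbbbbbbbaaa"
  [1..11]=∅  "bbbbbbbaaab"
  [0..11]=∅  "bbbbbbbbaaab"

S ∉ T[0,11] ⇒ NO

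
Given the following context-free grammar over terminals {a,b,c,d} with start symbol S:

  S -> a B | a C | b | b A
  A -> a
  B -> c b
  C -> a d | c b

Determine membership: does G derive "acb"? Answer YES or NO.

Convert to CNF:
  S -> T1 A | T2 B | T2 C | b
  A -> a
  B -> T0 T1
  C -> T0 T1 | T2 T3
  T0 -> c
  T1 -> b
  T2 -> a
  T3 -> d

CYK fill:
  T[0,0] 'a' = {A,T2}  orig:{A}
  T[1,1] 'c' = {T0}  orig:{}
  T[2,2] 'b' = {S,T1}  orig:{S}
  T[0,1] 'ac' = ∅
  T[1,2] 'cb' = {B,C}
  T[0,2] 'acb' = {S}

S ∈ T[0,2] ⇒ YES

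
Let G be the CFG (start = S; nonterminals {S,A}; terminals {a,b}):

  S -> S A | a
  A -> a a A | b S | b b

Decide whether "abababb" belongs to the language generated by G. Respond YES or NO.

Convert to CNF:
  S -> S A | a
  A -> T0 X2 | T1 S | T1 T1
  T0 -> a
  T1 -> b
  X2 -> T0 A

Fill CYK table bottom-up:
  T[0,0] 'a' = {S,T0}  orig:{S}
  T[1,1] 'b' = {T1}  orig:{}
  T[2,2] 'a' = {S,T0}  orig:{S}
  T[3,3] 'b' = {T1}  orig:{}
  T[4,4] 'a' = {S,T0}  orig:{S}
  T[5,5] 'b' = {T1}  orig:{}
  T[6,6] 'b' = {T1}  orig:{}
  T[0,1] 'ab' = ∅
  T[1,2] 'ba' = {A}
  T[2,3] 'ab' = ∅
  T[3,4] 'ba' = {A}
  T[4,5] 'ab' = ∅
  T[5,6] 'bb' = {A}
  T[0,2] 'aba' = {S,X2}  orig:{S}
  T[1,3] 'bab' = ∅
  T[2,4] 'aba' = {S,X2}  orig:{S}
  T[3,5] 'bab' = ∅
  T[4,6] 'abb' = {S,X2}  orig:{S}
  T[0,3] 'abab' = ∅
  T[1,4] 'baba' = {A}
  T[2,5] 'abab' = ∅
  T[3,6] 'babb' = {A}
  T[0,4] 'ababa' = {S,X2}  orig:{S}
  T[1,5] 'babab' = ∅
  T[2,6] 'ababb' = {S,X2}  orig:{S}
  T[0,5] 'ababab' = ∅
  T[1,6] 'bababb' = {A}
  T[0,6] 'abababb' = {S,X2}  orig:{S}

S ∈ T[0,6] ⇒ YES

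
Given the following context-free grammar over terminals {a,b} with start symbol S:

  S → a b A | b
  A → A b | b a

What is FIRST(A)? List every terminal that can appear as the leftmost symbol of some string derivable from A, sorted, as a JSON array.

FIRST sets, iterate to fixpoint:
iter 1:
  A via A→b a: +{b}
  S via S→a b A: +{a}
  S via S→b: +{b}
  S: {a,b}  A: {b}
iter 2: — fixpoint
  S: {a,b}  A: {b}

FIRST(A) = ["b"]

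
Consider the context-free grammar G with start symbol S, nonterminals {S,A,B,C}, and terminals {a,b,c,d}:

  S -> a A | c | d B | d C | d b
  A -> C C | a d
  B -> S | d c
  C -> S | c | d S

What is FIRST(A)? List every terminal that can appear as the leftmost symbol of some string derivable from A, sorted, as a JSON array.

FIRST iteration:
[1]
  A via A→a d: +{a}
  B via B→d c: +{d}
  C via C→c: +{c}
  C via C→d S: +{d}
  S via S→a A: +{a}
  S via S→c: +{c}
  S via S→d B: +{d}
  FIRST[S]={a,c,d}  FIRST[A]={a}  FIRST[B]={d}  FIRST[C]={c,d}
[2]
  A via A→C C: +{c,d}
  B via B→S: +{a,c}
  C via C→S: +{a}
  FIRST[S]={a,c,d}  FIRST[A]={a,c,d}  FIRST[B]={a,c,d}  FIRST[C]={a,c,d}
[3] (no change)
  FIRST[S]={a,c,d}  FIRST[A]={a,c,d}  FIRST[B]={a,c,d}  FIRST[C]={a,c,d}

FIRST(A) = ["a", "c", "d"]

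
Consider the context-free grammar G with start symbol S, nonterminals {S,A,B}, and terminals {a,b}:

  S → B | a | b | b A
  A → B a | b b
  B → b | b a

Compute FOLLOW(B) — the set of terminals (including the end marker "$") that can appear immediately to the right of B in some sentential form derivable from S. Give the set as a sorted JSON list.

Compute FIRST by fixpoint:
[1]
  A via A→b b: +{b}
  B via B→b: +{b}
  S via S→B: +{b}
  S via S→a: +{a}
  FIRST(S)={a,b}  FIRST(A)={b}  FIRST(B)={b}
[2] — fixpoint
  FIRST(S)={a,b}  FIRST(A)={b}  FIRST(B)={b}

Compute FOLLOW by fixpoint:
seed FOLLOW(S) with $
round 1:
  A→B a: FOLLOW(B) ⊇ FIRST(a) = {a}; new: +{a}
  S→B: FOLLOW(B) ⊇ FOLLOW(S) ⊇ {$}; new: +{$}
  S→b A: FOLLOW(A) ⊇ FOLLOW(S) ⊇ {$}; new: +{$}
  S: {$}  A: {$}  B: {$,a}
round 2: (no change)
  S: {$}  A: {$}  B: {$,a}

FOLLOW(B) = ["$", "a"]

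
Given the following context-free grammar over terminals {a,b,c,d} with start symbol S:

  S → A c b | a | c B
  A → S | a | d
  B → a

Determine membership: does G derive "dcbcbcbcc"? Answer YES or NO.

Convert to CNF:
  S -> A X3 | T0 B | a
  A -> A X2 | T0 B | a | d
  B -> a
  T0 -> c
  T1 -> b
  X2 -> T0 T1
  X3 -> T0 T1

Fill CYK table bottom-up:
  cell(0,0) d: {A}
  cell(1,1) c: {T0}  orig:{}
  cell(2,2) b: {T1}  orig:{}
  cell(3,3) c: {T0}  orig:{}
  cell(4,4) b: {T1}  orig:{}
  cell(5,5) c: {T0}  orig:{}
  cell(6,6) b: {T1}  orig:{}
  cell(7,7) c: {T0}  orig:{}
  cell(8,8) c: {T0}  orig:{}
  cell(0,1) dc: ∅
  cell(1,2) cb: {X2,X3}  orig:{}
  cell(2,3) bc: ∅
  cell(3,4) cb: {X2,X3}  orig:{}
  cell(4,5) bc: ∅
  cell(5,6) cb: {X2,X3}  orig:{}
  cell(6,7) bc: ∅
  cell(7,8) cc: ∅
  cell(0,2) dcb: {A,S}
  cell(1,3) cbc: ∅
  cell(2,4) bcb: ∅
  cell(3,5) cbc: ∅
  cell(4,6) bcb: ∅
  cell(5,7) cbc: ∅
  cell(6,8) bcc: ∅
  cell(0,3) dcbc: ∅
  cell(1,4) cbcb: ∅
  cell(2,5) bcbc: ∅
  cell(3,6) cbcb: ∅
  cell(4,7) bcbc: ∅
  cell(5,8) cbcc: ∅
  cell(0,4) dcbcb: {A,S}
  cell(1,5) cbcbc: ∅
  cell(2,6) bcbcb: ∅
  cell(3,7) cbcbc: ∅
  cell(4,8) bcbcc: ∅
  cell(0,5) dcbcbc: ∅
  cell(1,6) cbcbcb: ∅
  cell(2,7) bcbcbc: ∅
  cell(3,8) cbcbcc: ∅
  cell(0,6) dcbcbcb: {A,S}
  cell(1,7) cbcbcbc: ∅
  cell(2,8) bcbcbcc: ∅
  cell(0,7) dcbcbcbc: ∅
  cell(1,8) cbcbcbcc: ∅
  cell(0,8) dcbcbcbcc: ∅

S ∉ T[0,8] ⇒ NO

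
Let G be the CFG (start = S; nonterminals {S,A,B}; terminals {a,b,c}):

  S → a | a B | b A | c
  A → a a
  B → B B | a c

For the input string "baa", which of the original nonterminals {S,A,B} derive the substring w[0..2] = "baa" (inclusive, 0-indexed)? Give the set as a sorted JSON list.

Convert to CNF:
  S -> T0 B | T2 A | a | c
  A -> T0 T0
  B -> B B | T0 T1
  T0 -> a
  T1 -> c
  T2 -> b

Fill CYK table bottom-up — only the sub-triangle for w[0..2]:
  cell(0,0) b: {T2}  orig:{}
  cell(1,1) a: {S,T0}  orig:{S}
  cell(2,2) a: {S,T0}  orig:{S}
  cell(0,1) ba: ∅
  cell(1,2) aa: {A}
  cell(0,2) baa: {S}

Original NTs in T[0,2] deriving "baa": ["S"]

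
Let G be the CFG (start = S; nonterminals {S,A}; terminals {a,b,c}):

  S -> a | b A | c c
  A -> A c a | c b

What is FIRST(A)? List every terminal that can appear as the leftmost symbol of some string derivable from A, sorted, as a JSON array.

Compute FIRST by fixpoint:
iter 1:
  A via A→c b: +{c}
  S via S→a: +{a}
  S via S→b A: +{b}
  S via S→c c: +{c}
  FIRST(S)={a,b,c}  FIRST(A)={c}
iter 2: (no change)
  FIRST(S)={a,b,c}  FIRST(A)={c}

FIRST(A) = ["c"]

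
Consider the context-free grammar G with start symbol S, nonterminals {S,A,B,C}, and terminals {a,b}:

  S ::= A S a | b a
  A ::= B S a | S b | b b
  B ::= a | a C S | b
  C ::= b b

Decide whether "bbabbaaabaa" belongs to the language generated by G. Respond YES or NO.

Convert to CNF:
  S -> A X4 | T1 T0
  A -> B X2 | S T1 | T1 T1
  B -> T0 X3 | a | b
  C -> T1 T1
  T0 -> a
  T1 -> b
  X2 -> S T0
  X3 -> C S
  X4 -> S T0

Fill CYK table bottom-up:
  [0..0]={B,T1}  "b"  orig:{B}
  [1..1]={B,T1}  "b"  orig:{B}
  [2..2]={B,T0}  "a"  orig:{B}
  [3..3]={B,T1}  "b"  orig:{B}
  [4..4]={B,T1}  "b"  orig:{B}
  [5..5]={B,T0}  "a"  orig:{B}
  [6..6]={B,T0}  "a"  orig:{B}
  [7..7]={B,T0}  "a"  orig:{B}
  [8..8]={B,T1}  "b"  orig:{B}
  [9..9]={B,T0}  "a"  orig:{B}
  [10..10]={B,T0}  "a"  orig:{B}
  [0..1]={A,C}  "bb"
  [1..2]={S}  "ba"
  [2..3]=∅  "ab"
  [3..4]={A,C}  "bb"
  [4..5]={S}  "ba"
  [5..6]=∅  "aa"
  [6..7]=∅  "aa"
  [7..8]=∅  "ab"
  [8..9]={S}  "ba"
  [9..10]=∅  "aa"
  [0..2]=∅  "bba"
  [1..3]={A}  "bab"
  [2..4]=∅  "abb"
  [3..5]=∅  "bba"
  [4..6]={X2,X4}  "baa"  orig:{}
  [5..7]=∅  "aaa"
  [6..8]=∅  "aab"
  [7..9]=∅  "aba"
  [8..10]={X2,X4}  "baa"  orig:{}
  [0..3]=∅  "bbab"
  [1..4]=∅  "babb"
  [2..5]=∅  "abba"
  [3..6]={A}  "bbaa"
  [4..7]=∅  "baaa"
  [5..8]=∅  "aaab"
  [6..9]=∅  "aaba"
  [7..10]={A}  "abaa"
  [0..4]=∅  "bbabb"
  [1..5]=∅  "babba"
  [2..6]=∅  "abbaa"
  [3..7]=∅  "bbaaa"
  [4..8]=∅  "baaab"
  [5..9]=∅  "aaaba"
  [6..10]=∅  "aabaa"
  [0..5]=∅  "bbabba"
  [1..6]={S}  "babbaa"
  [2..7]=∅  "abbaaa"
  [3..8]=∅  "bbaaab"
  [4..9]=∅  "baaaba"
  [5..10]=∅  "aaabaa"
  [0..6]=∅  "bbabbaa"
  [1..7]={X2,X4}  "babbaaa"  orig:{}
  [2..8]=∅  "abbaaab"
  [3..9]=∅  "bbaaaba"
  [4..10]=∅  "baaabaa"
  [0..7]={A}  "bbabbaaa"
  [1..8]=∅  "babbaaab"
  [2..9]=∅  "abbaaaba"
  [3..10]=∅  "bbaaabaa"
  [0..8]=∅  "bbabbaaab"
  [1..9]=∅  "babbaaaba"
  [2..10]=∅  "abbaaabaa"
  [0..9]=∅  "bbabbaaaba"
  [1..10]=∅  "babbaaabaa"
  [0..10]={S}  "bbabbaaabaa"

S ∈ T[0,10] ⇒ YES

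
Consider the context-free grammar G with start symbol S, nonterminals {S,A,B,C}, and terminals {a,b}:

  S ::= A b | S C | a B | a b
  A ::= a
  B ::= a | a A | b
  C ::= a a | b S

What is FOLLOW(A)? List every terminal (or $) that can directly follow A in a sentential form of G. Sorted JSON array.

FIRST sets, iterate to fixpoint:
round 1:
  A via A→a: +{a}
  B via B→a: +{a}
  B via B→b: +{b}
  C via C→a a: +{a}
  C via C→b S: +{b}
  S via S→A b: +{a}
  FIRST[S]={a}  FIRST[A]={a}  FIRST[B]={a,b}  FIRST[C]={a,b}
round 2: (no change)
  FIRST[S]={a}  FIRST[A]={a}  FIRST[B]={a,b}  FIRST[C]={a,b}

FOLLOW sets:
initialize: $ ∈ FOLLOW(S)
pass 1:
  S→A b: FOLLOW(A) ⊇ FIRST(b) = {b}; new: +{b}
  S→S C: FOLLOW(S) ⊇ FIRST(C) = {a,b}; new: +{a,b}
  S→S C: FOLLOW(C) ⊇ FOLLOW(S) ⊇ {$,a,b}; new: +{$,a,b}
  S→a B: FOLLOW(B) ⊇ FOLLOW(S) ⊇ {$,a,b}; new: +{$,a,b}
  FOLLOW[S]={$,a,b}  FOLLOW[A]={b}  FOLLOW[B]={$,a,b}  FOLLOW[C]={$,a,b}
pass 2:
  B→a A: FOLLOW(A) ⊇ FOLLOW(B) ⊇ {$,a,b}; new: +{$,a}
  FOLLOW[S]={$,a,b}  FOLLOW[A]={$,a,b}  FOLLOW[B]={$,a,b}  FOLLOW[C]={$,a,b}
pass 3: done
  FOLLOW[S]={$,a,b}  FOLLOW[A]={$,a,b}  FOLLOW[B]={$,a,b}  FOLLOW[C]={$,a,b}

FOLLOW(A) = ["$", "a", "b"]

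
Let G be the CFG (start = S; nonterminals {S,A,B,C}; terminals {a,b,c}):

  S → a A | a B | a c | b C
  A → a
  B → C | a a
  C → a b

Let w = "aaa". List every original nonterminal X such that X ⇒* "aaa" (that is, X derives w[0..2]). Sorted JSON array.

CNF form of G:
  S -> T0 A | T0 B | T0 T2 | T1 C
  A -> a
  B -> T0 T0 | T0 T1
  C -> T0 T1
  T0 -> a
  T1 -> b
  T2 -> c

Fill CYK table bottom-up (cells [i..j] with 0 ≤ i ≤ j ≤ 2 only):
  [0..0]={A,T0}  "a"  orig:{A}
  [1..1]={A,T0}  "a"  orig:{A}
  [2..2]={A,T0}  "a"  orig:{A}
  [0..1]={B,S}  "aa"
  [1..2]={B,S}  "aa"
  [0..2]={S}  "aaa"

Original NTs in T[0,2] deriving "aaa": ["S"]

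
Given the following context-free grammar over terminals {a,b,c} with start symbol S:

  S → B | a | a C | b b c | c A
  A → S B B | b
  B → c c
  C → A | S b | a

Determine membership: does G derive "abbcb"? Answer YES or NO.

CNF form of G:
  S -> T0 A | T0 T0 | T1 X5 | T2 C | a
  A -> S X3 | b
  B -> T0 T0
  C -> S T1 | S X4 | a | b
  T0 -> c
  T1 -> b
  T2 -> a
  X3 -> B B
  X4 -> B B
  X5 -> T1 T0

CYK fill:
  [0..0]={C,S,T2}  "a"  orig:{C,S}
  [1..1]={A,C,T1}  "b"  orig:{A,C}
  [2..2]={A,C,T1}  "b"  orig:{A,C}
  [3..3]={T0}  "c"  orig:{}
  [4..4]={A,C,T1}  "b"  orig:{A,C}
  [0..1]={C,S}  "ab"
  [1..2]=∅  "bb"
  [2..3]={X5}  "bc"  orig:{}
  [3..4]={S}  "cb"
  [0..2]={C}  "abb"
  [1..3]={S}  "bbc"
  [2..4]=∅  "bcb"
  [0..3]=∅  "abbc"
  [1..4]={C}  "bbcb"
  [0..4]={S}  "abbcb"

S ∈ T[0,4] ⇒ YES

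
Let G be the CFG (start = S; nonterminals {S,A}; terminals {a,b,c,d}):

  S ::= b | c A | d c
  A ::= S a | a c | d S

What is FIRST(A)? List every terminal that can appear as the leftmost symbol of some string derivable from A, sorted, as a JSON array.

FIRST iteration:
round 1:
  A via A→a c: +{a}
  A via A→d S: +{d}
  S via S→b: +{b}
  S via S→c A: +{c}
  S via S→d c: +{d}
  FIRST[S]={b,c,d}  FIRST[A]={a,d}
round 2:
  A via A→S a: +{b,c}
  FIRST[S]={b,c,d}  FIRST[A]={a,b,c,d}
round 3: — fixpoint
  FIRST[S]={b,c,d}  FIRST[A]={a,b,c,d}

FIRST(A) = ["a", "b", "c", "d"]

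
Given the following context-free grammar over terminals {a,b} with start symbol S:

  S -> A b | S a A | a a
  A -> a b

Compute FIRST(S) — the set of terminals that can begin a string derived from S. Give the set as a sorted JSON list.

FIRST sets, iterate to fixpoint:
[1]
  A via A→a b: +{a}
  S via S→A b: +{a}
  S: {a}  A: {a}
[2] (stable)
  S: {a}  A: {a}

FIRST(S) = ["a"]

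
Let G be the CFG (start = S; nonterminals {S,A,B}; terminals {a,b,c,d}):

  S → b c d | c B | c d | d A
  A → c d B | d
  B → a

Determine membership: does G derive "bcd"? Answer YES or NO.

CNF form of G:
  S -> T0 B | T0 T1 | T1 A | T2 X4
  A -> T0 X3 | d
  B -> a
  T0 -> c
  T1 -> d
  T2 -> b
  X3 -> T1 B
  X4 -> T0 T1

Fill CYK table bottom-up:
  cell(0,0) b: {T2}  orig:{}
  cell(1,1) c: {T0}  orig:{}
  cell(2,2) d: {A,T1}  orig:{A}
  cell(0,1) bc: ∅
  cell(1,2) cd: {S,X4}  orig:{S}
  cell(0,2) bcd: {S}

S ∈ T[0,2] ⇒ YES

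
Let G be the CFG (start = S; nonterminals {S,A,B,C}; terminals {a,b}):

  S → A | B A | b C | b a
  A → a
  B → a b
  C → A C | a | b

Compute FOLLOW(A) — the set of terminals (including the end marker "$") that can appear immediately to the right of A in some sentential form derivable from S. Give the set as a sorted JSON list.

Compute FIRST by fixpoint:
pass 1:
  A via A→a: +{a}
  B via B→a b: +{a}
  C via C→A C: +{a}
  C via C→b: +{b}
  S via S→A: +{a}
  S via S→b C: +{b}
  S: {a,b}  A: {a}  B: {a}  C: {a,b}
pass 2: (no change)
  S: {a,b}  A: {a}  B: {a}  C: {a,b}

FOLLOW sets:
initialize: $ ∈ FOLLOW(S)
round 1:
  C→A C: FOLLOW(A) ⊇ FIRST(C) = {a,b}; new: +{a,b}
  S→A: FOLLOW(A) ⊇ FOLLOW(S) ⊇ {$}; new: +{$}
  S→B A: FOLLOW(B) ⊇ FIRST(A) = {a}; new: +{a}
  S→b C: FOLLOW(C) ⊇ FOLLOW(S) ⊇ {$}; new: +{$}
  S: {$}  A: {$,a,b}  B: {a}  C: {$}
round 2: done
  S: {$}  A: {$,a,b}  B: {a}  C: {$}

FOLLOW(A) = ["$", "a", "b"]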